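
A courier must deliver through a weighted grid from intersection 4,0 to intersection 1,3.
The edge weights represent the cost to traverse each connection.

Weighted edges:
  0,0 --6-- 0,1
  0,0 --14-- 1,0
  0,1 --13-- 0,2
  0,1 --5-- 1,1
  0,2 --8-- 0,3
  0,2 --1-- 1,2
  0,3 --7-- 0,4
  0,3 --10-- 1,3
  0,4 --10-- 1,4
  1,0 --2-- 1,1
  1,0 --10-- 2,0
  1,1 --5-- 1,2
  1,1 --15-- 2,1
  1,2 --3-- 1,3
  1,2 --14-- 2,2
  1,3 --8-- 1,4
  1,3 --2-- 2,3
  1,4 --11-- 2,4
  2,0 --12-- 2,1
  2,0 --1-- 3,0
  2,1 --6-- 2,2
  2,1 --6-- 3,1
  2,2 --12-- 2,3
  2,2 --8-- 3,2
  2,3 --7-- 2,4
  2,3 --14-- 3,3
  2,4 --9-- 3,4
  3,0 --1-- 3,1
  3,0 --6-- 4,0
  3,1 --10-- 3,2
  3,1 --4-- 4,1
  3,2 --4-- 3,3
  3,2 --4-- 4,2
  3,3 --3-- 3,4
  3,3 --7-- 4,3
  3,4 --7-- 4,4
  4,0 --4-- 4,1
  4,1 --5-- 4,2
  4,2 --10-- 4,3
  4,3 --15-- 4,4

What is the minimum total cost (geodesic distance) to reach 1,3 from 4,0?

Shortest path: 4,0 → 3,0 → 2,0 → 1,0 → 1,1 → 1,2 → 1,3, total weight = 27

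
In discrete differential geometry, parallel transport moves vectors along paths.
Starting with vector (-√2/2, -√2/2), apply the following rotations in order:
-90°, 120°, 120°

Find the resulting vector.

Total rotation: (-90°) + 120° + 120° = 150°. Final vector: (0.9659, 0.2588)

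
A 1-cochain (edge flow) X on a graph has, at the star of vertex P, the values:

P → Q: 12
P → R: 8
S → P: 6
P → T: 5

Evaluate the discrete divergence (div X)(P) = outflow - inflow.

Divergence = sum of outgoing flows = 12 + 8 + (-6) + 5 = 19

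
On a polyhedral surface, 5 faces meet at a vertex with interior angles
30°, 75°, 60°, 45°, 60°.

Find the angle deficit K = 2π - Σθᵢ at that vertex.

Sum of angles = 270°. K = 360° - 270° = 90°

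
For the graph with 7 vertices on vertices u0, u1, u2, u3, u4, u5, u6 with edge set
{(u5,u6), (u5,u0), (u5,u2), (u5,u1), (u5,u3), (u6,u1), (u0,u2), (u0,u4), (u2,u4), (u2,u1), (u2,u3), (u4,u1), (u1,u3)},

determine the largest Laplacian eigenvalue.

Degrees: deg(u0) = 3, deg(u1) = 5, deg(u2) = 5, deg(u3) = 3, deg(u4) = 3, deg(u5) = 5, deg(u6) = 2.
L = D − A with rows/columns ordered (u0, u1, u2, u3, u4, u5, u6):
  [ 3,  0, -1,  0, -1, -1,  0]
  [ 0,  5, -1, -1, -1, -1, -1]
  [-1, -1,  5, -1, -1, -1,  0]
  [ 0, -1, -1,  3,  0, -1,  0]
  [-1, -1, -1,  0,  3,  0,  0]
  [-1, -1, -1, -1,  0,  5, -1]
  [ 0, -1,  0,  0,  0, -1,  2]
Characteristic polynomial: det(λI − L) = λ(λ² − 8λ + 11)(λ² − 8λ + 14)(λ² − 10λ + 23).
Roots: λ = 0; (λ² − 8λ + 11) = 0 ⇒ λ = 4 ± √5 ≈ 1.7639, 6.2361; (λ² − 8λ + 14) = 0 ⇒ λ = 4 ± √2 ≈ 2.5858, 5.4142; (λ² − 10λ + 23) = 0 ⇒ λ = 5 ± √2 ≈ 3.5858, 6.4142.
(Check: the roots sum (with multiplicity) to 26, matching trace L = Σdeg = 2·13 = 26.)
Laplacian eigenvalues: [0.0, 1.7639, 2.5858, 3.5858, 5.4142, 6.2361, 6.4142]. Largest eigenvalue (spectral radius) = 6.4142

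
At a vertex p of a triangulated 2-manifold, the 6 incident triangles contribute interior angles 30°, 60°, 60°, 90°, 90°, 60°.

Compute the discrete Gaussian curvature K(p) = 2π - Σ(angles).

Sum of angles = 390°. K = 360° - 390° = -30°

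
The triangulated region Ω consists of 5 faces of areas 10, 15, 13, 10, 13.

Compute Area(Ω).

10 + 15 + 13 + 10 + 13 = 61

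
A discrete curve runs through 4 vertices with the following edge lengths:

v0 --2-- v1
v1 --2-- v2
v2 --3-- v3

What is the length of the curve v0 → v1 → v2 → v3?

Arc length = 2 + 2 + 3 = 7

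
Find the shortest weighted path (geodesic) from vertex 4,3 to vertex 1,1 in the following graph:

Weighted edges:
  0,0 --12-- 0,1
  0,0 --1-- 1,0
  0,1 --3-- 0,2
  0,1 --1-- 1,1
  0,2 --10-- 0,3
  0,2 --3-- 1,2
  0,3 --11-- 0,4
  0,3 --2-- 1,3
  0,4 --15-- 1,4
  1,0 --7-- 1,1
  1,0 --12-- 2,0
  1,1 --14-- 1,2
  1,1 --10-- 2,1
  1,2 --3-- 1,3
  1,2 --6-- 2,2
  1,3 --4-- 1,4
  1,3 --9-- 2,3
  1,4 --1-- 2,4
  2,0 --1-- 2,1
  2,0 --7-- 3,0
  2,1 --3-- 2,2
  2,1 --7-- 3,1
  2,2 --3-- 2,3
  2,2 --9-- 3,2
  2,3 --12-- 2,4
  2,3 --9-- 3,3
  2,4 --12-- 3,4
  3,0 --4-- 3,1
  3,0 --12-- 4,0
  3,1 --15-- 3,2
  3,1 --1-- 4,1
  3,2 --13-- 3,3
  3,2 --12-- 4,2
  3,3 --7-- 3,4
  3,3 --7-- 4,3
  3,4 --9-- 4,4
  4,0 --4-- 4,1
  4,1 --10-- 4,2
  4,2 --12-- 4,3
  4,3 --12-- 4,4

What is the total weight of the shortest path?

Shortest path: 4,3 → 3,3 → 2,3 → 2,2 → 2,1 → 1,1, total weight = 32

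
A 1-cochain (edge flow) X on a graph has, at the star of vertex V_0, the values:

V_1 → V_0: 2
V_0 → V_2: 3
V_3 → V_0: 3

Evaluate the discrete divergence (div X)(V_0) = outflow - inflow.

Divergence = sum of outgoing flows = (-2) + 3 + (-3) = -2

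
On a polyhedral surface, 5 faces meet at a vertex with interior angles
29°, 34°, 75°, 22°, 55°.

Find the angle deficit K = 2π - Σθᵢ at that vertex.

Sum of angles = 215°. K = 360° - 215° = 145° = 29π/36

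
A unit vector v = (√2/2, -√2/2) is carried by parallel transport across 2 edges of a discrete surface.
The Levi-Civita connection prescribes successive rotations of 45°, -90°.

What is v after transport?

Total rotation: 45° + (-90°) = -45°. Final vector: (0, -1)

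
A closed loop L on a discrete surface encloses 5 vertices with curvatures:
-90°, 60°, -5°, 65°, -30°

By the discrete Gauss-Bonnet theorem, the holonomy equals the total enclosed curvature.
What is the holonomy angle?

Holonomy = total enclosed curvature = (-90°) + 60° + (-5°) + 65° + (-30°) = 0°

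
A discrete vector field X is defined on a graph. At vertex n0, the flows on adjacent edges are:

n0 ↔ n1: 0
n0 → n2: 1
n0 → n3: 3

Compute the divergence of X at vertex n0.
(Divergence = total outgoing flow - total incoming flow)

Divergence = sum of outgoing flows = 0 + 1 + 3 = 4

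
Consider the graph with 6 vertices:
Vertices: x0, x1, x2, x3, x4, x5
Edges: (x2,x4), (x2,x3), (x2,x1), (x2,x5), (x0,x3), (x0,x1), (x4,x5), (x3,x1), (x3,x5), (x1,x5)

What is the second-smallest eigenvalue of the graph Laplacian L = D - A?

Degrees: deg(x0) = 2, deg(x1) = 4, deg(x2) = 4, deg(x3) = 4, deg(x4) = 2, deg(x5) = 4.
L = D − A with rows/columns ordered (x0, x1, x2, x3, x4, x5):
  [ 2, -1,  0, -1,  0,  0]
  [-1,  4, -1, -1,  0, -1]
  [ 0, -1,  4, -1, -1, -1]
  [-1, -1, -1,  4,  0, -1]
  [ 0,  0, -1,  0,  2, -1]
  [ 0, -1, -1, -1, -1,  4]
Characteristic polynomial: det(λI − L) = λ(λ² − 7λ + 8)(λ − 3)(λ − 5)².
Roots: λ = 0; (λ² − 7λ + 8) = 0 ⇒ λ = (7 ± √17)/2 ≈ 1.4384, 5.5616; (λ − 3) = 0 ⇒ λ = 3; (λ − 5) = 0 ⇒ λ = 5 (multiplicity 2).
(Check: the roots sum (with multiplicity) to 20, matching trace L = Σdeg = 2·10 = 20.)
Laplacian eigenvalues: [0.0, 1.4384, 3.0, 5.0, 5.0, 5.5616]. Algebraic connectivity (smallest non-zero eigenvalue) = 1.4384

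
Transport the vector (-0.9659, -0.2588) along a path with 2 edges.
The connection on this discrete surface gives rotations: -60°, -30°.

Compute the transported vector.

Total rotation: (-60°) + (-30°) = -90°. Final vector: (-0.2588, 0.9659)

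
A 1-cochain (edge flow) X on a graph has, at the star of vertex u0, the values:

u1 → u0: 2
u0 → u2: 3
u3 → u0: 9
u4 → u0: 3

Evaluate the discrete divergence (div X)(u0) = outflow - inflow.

Divergence = sum of outgoing flows = (-2) + 3 + (-9) + (-3) = -11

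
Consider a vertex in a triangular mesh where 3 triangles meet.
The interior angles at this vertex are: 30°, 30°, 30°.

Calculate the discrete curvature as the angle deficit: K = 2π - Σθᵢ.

Sum of angles = 90°. K = 360° - 90° = 270° = 3π/2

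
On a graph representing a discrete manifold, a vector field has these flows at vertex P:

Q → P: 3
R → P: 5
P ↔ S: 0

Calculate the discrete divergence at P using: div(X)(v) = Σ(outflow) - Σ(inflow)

Divergence = sum of outgoing flows = (-3) + (-5) + 0 = -8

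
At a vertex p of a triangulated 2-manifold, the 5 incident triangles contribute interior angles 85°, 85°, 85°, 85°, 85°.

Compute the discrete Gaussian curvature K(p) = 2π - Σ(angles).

Sum of angles = 425°. K = 360° - 425° = -65° = -13π/36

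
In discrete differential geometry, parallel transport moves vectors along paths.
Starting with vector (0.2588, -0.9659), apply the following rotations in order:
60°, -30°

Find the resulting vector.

Total rotation: 60° + (-30°) = 30°. Final vector: (0.7071, -0.7071)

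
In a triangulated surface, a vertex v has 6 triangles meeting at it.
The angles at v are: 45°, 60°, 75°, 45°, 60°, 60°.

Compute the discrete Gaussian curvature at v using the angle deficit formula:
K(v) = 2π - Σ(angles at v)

Sum of angles = 345°. K = 360° - 345° = 15° = π/12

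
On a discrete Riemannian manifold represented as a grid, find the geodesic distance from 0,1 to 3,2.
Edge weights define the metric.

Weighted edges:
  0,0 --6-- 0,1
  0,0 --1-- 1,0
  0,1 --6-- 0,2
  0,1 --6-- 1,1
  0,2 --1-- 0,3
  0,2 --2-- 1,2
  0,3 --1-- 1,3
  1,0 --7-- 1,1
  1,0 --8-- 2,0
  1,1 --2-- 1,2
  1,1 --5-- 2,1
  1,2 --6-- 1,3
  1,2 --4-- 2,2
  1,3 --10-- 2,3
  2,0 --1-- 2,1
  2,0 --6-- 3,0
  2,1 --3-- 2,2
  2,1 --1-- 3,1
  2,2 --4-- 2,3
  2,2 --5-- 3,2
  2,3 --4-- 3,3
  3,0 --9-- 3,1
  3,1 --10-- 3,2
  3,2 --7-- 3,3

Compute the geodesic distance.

Shortest path: 0,1 → 0,2 → 1,2 → 2,2 → 3,2, total weight = 17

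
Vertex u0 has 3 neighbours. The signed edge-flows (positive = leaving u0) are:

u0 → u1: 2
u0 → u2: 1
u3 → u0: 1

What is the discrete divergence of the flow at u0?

Divergence = sum of outgoing flows = 2 + 1 + (-1) = 2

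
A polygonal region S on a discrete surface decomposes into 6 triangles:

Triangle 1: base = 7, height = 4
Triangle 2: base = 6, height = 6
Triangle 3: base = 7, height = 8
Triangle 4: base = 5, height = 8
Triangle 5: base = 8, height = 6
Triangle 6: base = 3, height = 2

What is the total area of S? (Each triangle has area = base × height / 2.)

(1/2)×7×4 + (1/2)×6×6 + (1/2)×7×8 + (1/2)×5×8 + (1/2)×8×6 + (1/2)×3×2 = 107.0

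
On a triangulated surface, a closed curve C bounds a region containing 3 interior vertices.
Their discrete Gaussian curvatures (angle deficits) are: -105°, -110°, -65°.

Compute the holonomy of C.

Holonomy = total enclosed curvature = (-105°) + (-110°) + (-65°) = -280°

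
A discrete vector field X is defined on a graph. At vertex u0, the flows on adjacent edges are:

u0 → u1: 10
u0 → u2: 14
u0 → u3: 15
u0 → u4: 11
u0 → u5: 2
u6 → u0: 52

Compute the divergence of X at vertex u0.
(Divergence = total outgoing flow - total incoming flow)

Divergence = sum of outgoing flows = 10 + 14 + 15 + 11 + 2 + (-52) = 0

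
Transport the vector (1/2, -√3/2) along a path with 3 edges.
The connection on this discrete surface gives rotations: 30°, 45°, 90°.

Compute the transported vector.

Total rotation: 30° + 45° + 90° = 165°. Final vector: (-0.2588, 0.9659)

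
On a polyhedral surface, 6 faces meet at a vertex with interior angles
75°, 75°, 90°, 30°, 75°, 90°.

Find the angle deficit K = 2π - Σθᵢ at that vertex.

Sum of angles = 435°. K = 360° - 435° = -75°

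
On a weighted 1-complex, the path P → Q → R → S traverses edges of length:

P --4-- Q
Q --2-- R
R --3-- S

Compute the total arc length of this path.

Arc length = 4 + 2 + 3 = 9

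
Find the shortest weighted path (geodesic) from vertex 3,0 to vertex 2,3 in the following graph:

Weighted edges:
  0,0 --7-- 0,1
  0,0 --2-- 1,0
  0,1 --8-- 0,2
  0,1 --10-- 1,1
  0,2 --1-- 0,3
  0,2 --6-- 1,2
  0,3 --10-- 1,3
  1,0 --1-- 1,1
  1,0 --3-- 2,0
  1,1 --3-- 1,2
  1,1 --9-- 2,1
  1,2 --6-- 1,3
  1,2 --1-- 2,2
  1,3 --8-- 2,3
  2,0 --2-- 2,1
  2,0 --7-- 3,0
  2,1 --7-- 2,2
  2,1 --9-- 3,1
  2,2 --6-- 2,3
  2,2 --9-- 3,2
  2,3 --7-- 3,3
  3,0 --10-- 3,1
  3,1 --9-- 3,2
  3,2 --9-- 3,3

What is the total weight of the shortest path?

Shortest path: 3,0 → 2,0 → 1,0 → 1,1 → 1,2 → 2,2 → 2,3, total weight = 21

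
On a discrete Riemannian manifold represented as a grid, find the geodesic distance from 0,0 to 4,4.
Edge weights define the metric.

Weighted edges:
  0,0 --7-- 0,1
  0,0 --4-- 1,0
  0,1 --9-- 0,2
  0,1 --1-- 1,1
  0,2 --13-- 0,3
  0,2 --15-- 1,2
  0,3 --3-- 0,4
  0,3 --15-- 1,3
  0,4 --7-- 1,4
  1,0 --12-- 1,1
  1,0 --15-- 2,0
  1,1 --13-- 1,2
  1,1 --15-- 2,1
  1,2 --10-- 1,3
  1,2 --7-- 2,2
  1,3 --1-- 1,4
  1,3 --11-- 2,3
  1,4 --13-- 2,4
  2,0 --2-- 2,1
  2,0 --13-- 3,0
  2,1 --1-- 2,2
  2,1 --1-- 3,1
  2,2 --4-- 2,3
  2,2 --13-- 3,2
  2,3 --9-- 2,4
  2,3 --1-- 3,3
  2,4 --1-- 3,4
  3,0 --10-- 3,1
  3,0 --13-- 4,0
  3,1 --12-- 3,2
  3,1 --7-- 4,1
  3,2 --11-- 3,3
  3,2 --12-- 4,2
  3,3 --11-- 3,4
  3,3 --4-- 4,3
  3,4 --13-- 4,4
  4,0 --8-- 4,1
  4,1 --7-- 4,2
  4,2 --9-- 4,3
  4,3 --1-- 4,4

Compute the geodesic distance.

Shortest path: 0,0 → 1,0 → 2,0 → 2,1 → 2,2 → 2,3 → 3,3 → 4,3 → 4,4, total weight = 32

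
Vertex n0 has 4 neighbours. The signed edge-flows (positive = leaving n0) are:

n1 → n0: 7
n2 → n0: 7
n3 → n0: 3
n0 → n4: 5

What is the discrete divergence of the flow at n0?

Divergence = sum of outgoing flows = (-7) + (-7) + (-3) + 5 = -12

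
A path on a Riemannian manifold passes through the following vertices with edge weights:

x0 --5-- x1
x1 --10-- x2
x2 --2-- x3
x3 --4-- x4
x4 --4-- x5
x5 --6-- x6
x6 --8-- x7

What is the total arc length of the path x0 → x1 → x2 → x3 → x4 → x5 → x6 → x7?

Arc length = 5 + 10 + 2 + 4 + 4 + 6 + 8 = 39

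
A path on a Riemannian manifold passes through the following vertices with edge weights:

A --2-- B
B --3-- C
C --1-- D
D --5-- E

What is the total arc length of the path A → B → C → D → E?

Arc length = 2 + 3 + 1 + 5 = 11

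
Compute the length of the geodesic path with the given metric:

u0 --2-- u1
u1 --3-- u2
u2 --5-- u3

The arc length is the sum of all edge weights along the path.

Arc length = 2 + 3 + 5 = 10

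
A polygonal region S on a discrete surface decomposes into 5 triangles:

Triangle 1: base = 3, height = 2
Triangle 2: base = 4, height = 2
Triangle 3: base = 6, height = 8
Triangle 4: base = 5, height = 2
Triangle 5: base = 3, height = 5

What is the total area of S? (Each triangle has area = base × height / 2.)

(1/2)×3×2 + (1/2)×4×2 + (1/2)×6×8 + (1/2)×5×2 + (1/2)×3×5 = 43.5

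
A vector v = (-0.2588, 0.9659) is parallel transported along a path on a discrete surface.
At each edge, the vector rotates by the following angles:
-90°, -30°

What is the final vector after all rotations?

Total rotation: (-90°) + (-30°) = -120°. Final vector: (0.9659, -0.2588)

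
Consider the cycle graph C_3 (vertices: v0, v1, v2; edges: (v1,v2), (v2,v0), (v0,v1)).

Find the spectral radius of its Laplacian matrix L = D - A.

The cycle graph C_n has Laplacian eigenvalues λ_k = 2 − 2cos(2πk/n), k = 0, 1, …, n−1. Here n = 3:
k=0: 2 − 2cos(0) = 0.0; k=1: 2 − 2cos(2π/3) = 3.0; k=2: 2 − 2cos(4π/3) = 3.0.
Laplacian eigenvalues: [0.0, 3.0, 3.0]. Largest eigenvalue (spectral radius) = 3.0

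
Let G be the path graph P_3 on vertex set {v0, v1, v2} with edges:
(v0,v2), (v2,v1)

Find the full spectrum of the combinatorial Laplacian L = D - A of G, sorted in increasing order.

The path graph P_n has Laplacian eigenvalues λ_k = 2 − 2cos(kπ/n), k = 0, 1, …, n−1. Here n = 3:
k=0: 2 − 2cos(0) = 0.0; k=1: 2 − 2cos(π/3) = 1.0; k=2: 2 − 2cos(2π/3) = 3.0.
Laplacian eigenvalues (increasing order): [0.0, 1.0, 3.0]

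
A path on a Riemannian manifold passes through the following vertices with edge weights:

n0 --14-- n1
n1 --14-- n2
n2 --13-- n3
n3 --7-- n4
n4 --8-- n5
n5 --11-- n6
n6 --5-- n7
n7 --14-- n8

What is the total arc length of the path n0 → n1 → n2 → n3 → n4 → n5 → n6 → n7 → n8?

Arc length = 14 + 14 + 13 + 7 + 8 + 11 + 5 + 14 = 86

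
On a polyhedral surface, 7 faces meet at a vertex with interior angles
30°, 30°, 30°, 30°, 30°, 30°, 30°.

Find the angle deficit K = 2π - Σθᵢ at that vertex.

Sum of angles = 210°. K = 360° - 210° = 150° = 5π/6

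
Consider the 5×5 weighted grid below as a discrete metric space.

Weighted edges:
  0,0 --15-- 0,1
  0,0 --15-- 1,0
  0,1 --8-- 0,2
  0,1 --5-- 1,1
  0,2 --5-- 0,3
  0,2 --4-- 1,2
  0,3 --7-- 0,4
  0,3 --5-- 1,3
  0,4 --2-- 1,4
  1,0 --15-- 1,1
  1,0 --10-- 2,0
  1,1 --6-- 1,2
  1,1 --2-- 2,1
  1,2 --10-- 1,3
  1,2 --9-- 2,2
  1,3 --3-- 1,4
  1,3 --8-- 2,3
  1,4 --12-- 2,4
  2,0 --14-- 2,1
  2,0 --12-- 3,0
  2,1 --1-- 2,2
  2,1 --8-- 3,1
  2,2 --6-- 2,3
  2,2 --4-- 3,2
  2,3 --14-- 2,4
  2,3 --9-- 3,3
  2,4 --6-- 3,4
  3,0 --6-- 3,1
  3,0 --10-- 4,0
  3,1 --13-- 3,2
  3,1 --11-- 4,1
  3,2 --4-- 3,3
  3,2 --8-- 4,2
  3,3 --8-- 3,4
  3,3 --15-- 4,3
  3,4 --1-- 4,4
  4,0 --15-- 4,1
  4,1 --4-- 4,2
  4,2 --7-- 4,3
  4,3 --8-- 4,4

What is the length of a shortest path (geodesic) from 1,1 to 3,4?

Shortest path: 1,1 → 2,1 → 2,2 → 3,2 → 3,3 → 3,4, total weight = 19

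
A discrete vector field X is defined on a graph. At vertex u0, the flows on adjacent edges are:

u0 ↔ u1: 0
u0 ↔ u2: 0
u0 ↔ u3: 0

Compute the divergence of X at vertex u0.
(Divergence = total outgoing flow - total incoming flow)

Divergence = sum of outgoing flows = 0 + 0 + 0 = 0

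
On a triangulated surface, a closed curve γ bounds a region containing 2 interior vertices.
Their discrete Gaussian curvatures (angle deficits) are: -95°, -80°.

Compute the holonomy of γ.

Holonomy = total enclosed curvature = (-95°) + (-80°) = -175°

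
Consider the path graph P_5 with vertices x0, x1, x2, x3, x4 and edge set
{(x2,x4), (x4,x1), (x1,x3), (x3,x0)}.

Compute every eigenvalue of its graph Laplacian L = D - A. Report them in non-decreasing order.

The path graph P_n has Laplacian eigenvalues λ_k = 2 − 2cos(kπ/n), k = 0, 1, …, n−1. Here n = 5:
k=0: 2 − 2cos(0) = 0.0; k=1: 2 − 2cos(π/5) = 0.382; k=2: 2 − 2cos(2π/5) = 1.382; k=3: 2 − 2cos(3π/5) = 2.618; k=4: 2 − 2cos(4π/5) = 3.618.
Laplacian eigenvalues (increasing order): [0.0, 0.382, 1.382, 2.618, 3.618]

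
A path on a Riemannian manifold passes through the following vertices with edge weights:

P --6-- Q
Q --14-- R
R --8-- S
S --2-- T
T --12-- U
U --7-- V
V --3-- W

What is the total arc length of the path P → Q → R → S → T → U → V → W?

Arc length = 6 + 14 + 8 + 2 + 12 + 7 + 3 = 52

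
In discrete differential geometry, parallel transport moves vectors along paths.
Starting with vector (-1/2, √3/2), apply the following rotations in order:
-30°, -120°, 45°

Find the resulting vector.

Total rotation: (-30°) + (-120°) + 45° = -105°. Final vector: (0.9659, 0.2588)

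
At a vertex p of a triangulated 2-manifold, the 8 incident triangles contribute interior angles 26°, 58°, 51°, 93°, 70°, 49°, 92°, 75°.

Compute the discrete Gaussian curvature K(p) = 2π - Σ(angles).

Sum of angles = 514°. K = 360° - 514° = -154° = -77π/90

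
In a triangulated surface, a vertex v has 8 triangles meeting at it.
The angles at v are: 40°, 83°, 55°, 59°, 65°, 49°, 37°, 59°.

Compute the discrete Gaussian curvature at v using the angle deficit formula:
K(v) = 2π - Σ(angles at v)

Sum of angles = 447°. K = 360° - 447° = -87° = -29π/60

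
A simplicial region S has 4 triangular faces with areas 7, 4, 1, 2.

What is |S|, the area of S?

7 + 4 + 1 + 2 = 14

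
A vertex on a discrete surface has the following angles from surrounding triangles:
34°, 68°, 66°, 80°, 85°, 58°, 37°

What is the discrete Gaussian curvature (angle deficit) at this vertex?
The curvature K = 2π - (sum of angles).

Sum of angles = 428°. K = 360° - 428° = -68° = -17π/45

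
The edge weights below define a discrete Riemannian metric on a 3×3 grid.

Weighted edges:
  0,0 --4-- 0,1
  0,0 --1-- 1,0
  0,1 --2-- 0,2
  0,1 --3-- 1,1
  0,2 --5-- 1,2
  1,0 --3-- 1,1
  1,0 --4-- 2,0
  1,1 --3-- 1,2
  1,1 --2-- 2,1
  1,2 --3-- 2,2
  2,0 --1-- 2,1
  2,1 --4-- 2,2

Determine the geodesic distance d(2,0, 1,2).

Shortest path: 2,0 → 2,1 → 1,1 → 1,2, total weight = 6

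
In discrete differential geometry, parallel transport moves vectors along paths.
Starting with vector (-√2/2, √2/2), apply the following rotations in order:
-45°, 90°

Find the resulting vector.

Total rotation: (-45°) + 90° = 45°. Final vector: (-1, 0)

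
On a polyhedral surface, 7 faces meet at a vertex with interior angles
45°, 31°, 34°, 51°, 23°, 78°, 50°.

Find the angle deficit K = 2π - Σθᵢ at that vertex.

Sum of angles = 312°. K = 360° - 312° = 48° = 4π/15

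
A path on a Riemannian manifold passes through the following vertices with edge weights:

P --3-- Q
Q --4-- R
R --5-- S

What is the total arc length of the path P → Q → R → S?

Arc length = 3 + 4 + 5 = 12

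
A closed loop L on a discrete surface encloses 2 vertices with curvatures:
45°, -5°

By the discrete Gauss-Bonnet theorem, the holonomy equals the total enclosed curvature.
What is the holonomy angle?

Holonomy = total enclosed curvature = 45° + (-5°) = 40°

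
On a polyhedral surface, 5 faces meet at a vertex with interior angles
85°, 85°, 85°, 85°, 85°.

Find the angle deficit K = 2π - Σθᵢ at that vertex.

Sum of angles = 425°. K = 360° - 425° = -65° = -13π/36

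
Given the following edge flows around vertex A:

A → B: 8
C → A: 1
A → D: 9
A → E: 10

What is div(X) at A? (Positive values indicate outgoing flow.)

Divergence = sum of outgoing flows = 8 + (-1) + 9 + 10 = 26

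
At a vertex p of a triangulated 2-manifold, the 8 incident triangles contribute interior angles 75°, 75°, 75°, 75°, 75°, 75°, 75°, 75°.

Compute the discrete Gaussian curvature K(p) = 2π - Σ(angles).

Sum of angles = 600°. K = 360° - 600° = -240°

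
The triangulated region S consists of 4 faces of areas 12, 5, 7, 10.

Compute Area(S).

12 + 5 + 7 + 10 = 34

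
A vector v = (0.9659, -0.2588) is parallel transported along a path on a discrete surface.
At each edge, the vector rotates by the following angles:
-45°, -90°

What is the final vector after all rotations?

Total rotation: (-45°) + (-90°) = -135°. Final vector: (-0.8660, -0.5000)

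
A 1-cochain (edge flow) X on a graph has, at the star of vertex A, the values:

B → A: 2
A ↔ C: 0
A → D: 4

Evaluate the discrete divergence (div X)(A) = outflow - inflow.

Divergence = sum of outgoing flows = (-2) + 0 + 4 = 2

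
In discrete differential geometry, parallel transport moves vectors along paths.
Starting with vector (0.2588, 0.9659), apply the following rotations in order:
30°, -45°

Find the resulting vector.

Total rotation: 30° + (-45°) = -15°. Final vector: (0.5000, 0.8660)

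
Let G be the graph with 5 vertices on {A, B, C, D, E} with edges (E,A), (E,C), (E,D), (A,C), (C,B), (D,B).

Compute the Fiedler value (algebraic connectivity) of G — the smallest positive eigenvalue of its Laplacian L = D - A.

Degrees: deg(A) = 2, deg(B) = 2, deg(C) = 3, deg(D) = 2, deg(E) = 3.
L = D − A with rows/columns ordered (A, B, C, D, E):
  [ 2,  0, -1,  0, -1]
  [ 0,  2, -1, -1,  0]
  [-1, -1,  3,  0, -1]
  [ 0, -1,  0,  2, -1]
  [-1,  0, -1, -1,  3]
Characteristic polynomial: det(λI − L) = λ(λ² − 5λ + 5)(λ² − 7λ + 11).
Roots: λ = 0; (λ² − 5λ + 5) = 0 ⇒ λ = (5 ± √5)/2 ≈ 1.382, 3.618; (λ² − 7λ + 11) = 0 ⇒ λ = (7 ± √5)/2 ≈ 2.382, 4.618.
(Check: the roots sum (with multiplicity) to 12, matching trace L = Σdeg = 2·6 = 12.)
Laplacian eigenvalues: [0.0, 1.382, 2.382, 3.618, 4.618]. Algebraic connectivity (smallest non-zero eigenvalue) = 1.382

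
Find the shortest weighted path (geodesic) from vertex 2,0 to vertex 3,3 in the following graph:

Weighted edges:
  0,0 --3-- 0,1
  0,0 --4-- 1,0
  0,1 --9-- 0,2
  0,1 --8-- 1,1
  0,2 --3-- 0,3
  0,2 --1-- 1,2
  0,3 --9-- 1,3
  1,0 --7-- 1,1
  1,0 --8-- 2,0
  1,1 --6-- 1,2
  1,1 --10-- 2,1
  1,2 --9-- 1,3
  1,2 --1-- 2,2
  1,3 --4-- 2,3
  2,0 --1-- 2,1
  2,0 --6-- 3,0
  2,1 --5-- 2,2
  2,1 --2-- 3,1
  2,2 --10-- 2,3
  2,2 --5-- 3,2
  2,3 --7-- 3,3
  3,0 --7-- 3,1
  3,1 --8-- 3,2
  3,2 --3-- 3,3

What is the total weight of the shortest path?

Shortest path: 2,0 → 2,1 → 3,1 → 3,2 → 3,3, total weight = 14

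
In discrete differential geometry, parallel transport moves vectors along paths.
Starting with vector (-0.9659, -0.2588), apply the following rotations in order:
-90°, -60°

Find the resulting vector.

Total rotation: (-90°) + (-60°) = -150°. Final vector: (0.7071, 0.7071)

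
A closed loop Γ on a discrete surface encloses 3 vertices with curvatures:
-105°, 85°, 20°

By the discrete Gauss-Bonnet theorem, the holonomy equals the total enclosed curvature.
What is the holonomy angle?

Holonomy = total enclosed curvature = (-105°) + 85° + 20° = 0°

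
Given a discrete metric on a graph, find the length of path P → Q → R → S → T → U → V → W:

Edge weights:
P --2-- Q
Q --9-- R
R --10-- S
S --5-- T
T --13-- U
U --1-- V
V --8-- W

Arc length = 2 + 9 + 10 + 5 + 13 + 1 + 8 = 48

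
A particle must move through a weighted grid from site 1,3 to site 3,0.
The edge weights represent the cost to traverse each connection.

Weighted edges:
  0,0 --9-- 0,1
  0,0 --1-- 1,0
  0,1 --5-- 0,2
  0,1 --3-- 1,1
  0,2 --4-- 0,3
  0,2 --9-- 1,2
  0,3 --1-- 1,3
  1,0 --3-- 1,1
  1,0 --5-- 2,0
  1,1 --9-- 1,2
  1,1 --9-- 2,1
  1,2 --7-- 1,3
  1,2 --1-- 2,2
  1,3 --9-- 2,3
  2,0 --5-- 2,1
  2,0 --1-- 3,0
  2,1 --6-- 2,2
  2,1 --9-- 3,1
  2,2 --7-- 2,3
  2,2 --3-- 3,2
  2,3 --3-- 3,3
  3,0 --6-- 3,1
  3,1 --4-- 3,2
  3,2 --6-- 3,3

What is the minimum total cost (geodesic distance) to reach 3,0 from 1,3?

Shortest path: 1,3 → 1,2 → 2,2 → 2,1 → 2,0 → 3,0, total weight = 20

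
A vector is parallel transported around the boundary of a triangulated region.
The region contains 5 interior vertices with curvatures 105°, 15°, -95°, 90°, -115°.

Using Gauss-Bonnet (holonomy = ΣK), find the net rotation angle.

Holonomy = total enclosed curvature = 105° + 15° + (-95°) + 90° + (-115°) = 0°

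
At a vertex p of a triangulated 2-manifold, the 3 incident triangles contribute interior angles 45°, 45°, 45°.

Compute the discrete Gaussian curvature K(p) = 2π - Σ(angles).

Sum of angles = 135°. K = 360° - 135° = 225° = 5π/4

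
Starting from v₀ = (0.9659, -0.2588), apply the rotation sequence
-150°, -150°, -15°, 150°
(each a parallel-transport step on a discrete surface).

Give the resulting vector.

Total rotation: (-150°) + (-150°) + (-15°) + 150° = -165°. Final vector: (-1, 0)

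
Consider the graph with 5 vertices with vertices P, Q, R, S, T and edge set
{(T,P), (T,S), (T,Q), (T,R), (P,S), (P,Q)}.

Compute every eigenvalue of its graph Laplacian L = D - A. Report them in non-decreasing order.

Degrees: deg(P) = 3, deg(Q) = 2, deg(R) = 1, deg(S) = 2, deg(T) = 4.
L = D − A with rows/columns ordered (P, Q, R, S, T):
  [ 3, -1,  0, -1, -1]
  [-1,  2,  0,  0, -1]
  [ 0,  0,  1,  0, -1]
  [-1,  0,  0,  2, -1]
  [-1, -1, -1, -1,  4]
Characteristic polynomial: det(λI − L) = λ(λ − 1)(λ − 2)(λ − 4)(λ − 5).
Roots: λ = 0; (λ − 1) = 0 ⇒ λ = 1; (λ − 2) = 0 ⇒ λ = 2; (λ − 4) = 0 ⇒ λ = 4; (λ − 5) = 0 ⇒ λ = 5.
(Check: the roots sum (with multiplicity) to 12, matching trace L = Σdeg = 2·6 = 12.)
Laplacian eigenvalues (increasing order): [0.0, 1.0, 2.0, 4.0, 5.0]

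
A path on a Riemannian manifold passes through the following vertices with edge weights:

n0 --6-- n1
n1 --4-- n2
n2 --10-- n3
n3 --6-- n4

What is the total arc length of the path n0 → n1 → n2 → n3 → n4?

Arc length = 6 + 4 + 10 + 6 = 26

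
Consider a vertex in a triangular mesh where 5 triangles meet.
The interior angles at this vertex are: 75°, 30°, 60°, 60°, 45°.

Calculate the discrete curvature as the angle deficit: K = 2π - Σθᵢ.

Sum of angles = 270°. K = 360° - 270° = 90° = π/2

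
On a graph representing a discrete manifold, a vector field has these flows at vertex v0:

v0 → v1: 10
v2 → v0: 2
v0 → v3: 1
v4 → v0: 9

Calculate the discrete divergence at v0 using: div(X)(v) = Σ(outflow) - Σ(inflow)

Divergence = sum of outgoing flows = 10 + (-2) + 1 + (-9) = 0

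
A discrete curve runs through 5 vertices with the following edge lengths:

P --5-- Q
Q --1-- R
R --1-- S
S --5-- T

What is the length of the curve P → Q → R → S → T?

Arc length = 5 + 1 + 1 + 5 = 12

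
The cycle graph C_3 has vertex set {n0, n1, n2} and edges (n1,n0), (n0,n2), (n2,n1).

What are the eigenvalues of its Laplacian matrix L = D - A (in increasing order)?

The cycle graph C_n has Laplacian eigenvalues λ_k = 2 − 2cos(2πk/n), k = 0, 1, …, n−1. Here n = 3:
k=0: 2 − 2cos(0) = 0.0; k=1: 2 − 2cos(2π/3) = 3.0; k=2: 2 − 2cos(4π/3) = 3.0.
Laplacian eigenvalues (increasing order): [0.0, 3.0, 3.0]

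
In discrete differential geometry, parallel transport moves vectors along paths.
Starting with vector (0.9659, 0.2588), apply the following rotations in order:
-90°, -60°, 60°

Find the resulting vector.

Total rotation: (-90°) + (-60°) + 60° = -90°. Final vector: (0.2588, -0.9659)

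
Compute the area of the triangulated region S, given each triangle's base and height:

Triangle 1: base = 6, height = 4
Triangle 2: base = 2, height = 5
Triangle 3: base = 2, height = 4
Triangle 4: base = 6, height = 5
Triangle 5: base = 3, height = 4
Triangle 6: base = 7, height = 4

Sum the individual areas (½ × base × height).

(1/2)×6×4 + (1/2)×2×5 + (1/2)×2×4 + (1/2)×6×5 + (1/2)×3×4 + (1/2)×7×4 = 56.0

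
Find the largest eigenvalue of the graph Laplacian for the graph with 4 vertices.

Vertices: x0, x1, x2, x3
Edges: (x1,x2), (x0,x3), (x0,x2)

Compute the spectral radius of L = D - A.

Degrees: deg(x0) = 2, deg(x1) = 1, deg(x2) = 2, deg(x3) = 1.
L = D − A with rows/columns ordered (x0, x1, x2, x3):
  [ 2,  0, -1, -1]
  [ 0,  1, -1,  0]
  [-1, -1,  2,  0]
  [-1,  0,  0,  1]
Characteristic polynomial: det(λI − L) = λ(λ² − 4λ + 2)(λ − 2).
Roots: λ = 0; (λ² − 4λ + 2) = 0 ⇒ λ = 2 ± √2 ≈ 0.5858, 3.4142; (λ − 2) = 0 ⇒ λ = 2.
(Check: the roots sum (with multiplicity) to 6, matching trace L = Σdeg = 2·3 = 6.)
Laplacian eigenvalues: [0.0, 0.5858, 2.0, 3.4142]. Largest eigenvalue (spectral radius) = 3.4142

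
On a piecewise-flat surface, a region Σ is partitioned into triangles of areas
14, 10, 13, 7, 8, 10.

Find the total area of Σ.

14 + 10 + 13 + 7 + 8 + 10 = 62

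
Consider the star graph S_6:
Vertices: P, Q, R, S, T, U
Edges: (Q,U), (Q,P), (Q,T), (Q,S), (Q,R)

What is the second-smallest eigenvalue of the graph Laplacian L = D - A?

The star S_6 is the complete bipartite graph K_{1,5} (one hub of degree 5, 5 leaves of degree 1). The Laplacian spectrum of K_{p,q} is 0, p (multiplicity q−1), q (multiplicity p−1), p+q. With p = 1, q = 5: 0 once, 1 with multiplicity 4, and 6 once. (Check: trace L = sum of degrees = 10 = 4·1 + 6.)
Laplacian eigenvalues: [0.0, 1.0, 1.0, 1.0, 1.0, 6.0]. Algebraic connectivity (smallest non-zero eigenvalue) = 1.0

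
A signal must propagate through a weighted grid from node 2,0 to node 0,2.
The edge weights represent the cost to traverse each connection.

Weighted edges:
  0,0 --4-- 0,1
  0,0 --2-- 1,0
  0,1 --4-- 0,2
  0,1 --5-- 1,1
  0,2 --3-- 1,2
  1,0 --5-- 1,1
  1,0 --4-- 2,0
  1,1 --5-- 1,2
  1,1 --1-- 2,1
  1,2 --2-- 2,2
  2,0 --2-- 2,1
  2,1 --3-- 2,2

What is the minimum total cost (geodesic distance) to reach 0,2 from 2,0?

Shortest path: 2,0 → 2,1 → 2,2 → 1,2 → 0,2, total weight = 10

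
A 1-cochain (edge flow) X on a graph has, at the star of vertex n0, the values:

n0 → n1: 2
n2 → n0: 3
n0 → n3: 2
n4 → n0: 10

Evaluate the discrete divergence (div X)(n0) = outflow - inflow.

Divergence = sum of outgoing flows = 2 + (-3) + 2 + (-10) = -9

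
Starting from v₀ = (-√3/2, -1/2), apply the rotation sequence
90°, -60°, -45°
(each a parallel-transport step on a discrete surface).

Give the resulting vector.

Total rotation: 90° + (-60°) + (-45°) = -15°. Final vector: (-0.9659, -0.2588)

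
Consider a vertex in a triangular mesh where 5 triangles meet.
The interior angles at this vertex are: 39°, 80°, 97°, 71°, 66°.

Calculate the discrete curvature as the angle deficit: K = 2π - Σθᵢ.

Sum of angles = 353°. K = 360° - 353° = 7° = 7π/180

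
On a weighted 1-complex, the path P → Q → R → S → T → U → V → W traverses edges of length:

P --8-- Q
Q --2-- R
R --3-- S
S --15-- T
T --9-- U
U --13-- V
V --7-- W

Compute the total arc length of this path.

Arc length = 8 + 2 + 3 + 15 + 9 + 13 + 7 = 57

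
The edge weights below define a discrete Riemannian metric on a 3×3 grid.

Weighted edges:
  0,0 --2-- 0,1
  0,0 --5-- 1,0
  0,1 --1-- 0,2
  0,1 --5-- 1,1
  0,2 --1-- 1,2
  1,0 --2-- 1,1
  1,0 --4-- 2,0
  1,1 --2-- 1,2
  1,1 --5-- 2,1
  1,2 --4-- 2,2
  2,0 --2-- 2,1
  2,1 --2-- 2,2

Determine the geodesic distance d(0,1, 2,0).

Shortest path: 0,1 → 0,2 → 1,2 → 1,1 → 1,0 → 2,0, total weight = 10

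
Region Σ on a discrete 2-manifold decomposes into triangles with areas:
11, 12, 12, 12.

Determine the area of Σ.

11 + 12 + 12 + 12 = 47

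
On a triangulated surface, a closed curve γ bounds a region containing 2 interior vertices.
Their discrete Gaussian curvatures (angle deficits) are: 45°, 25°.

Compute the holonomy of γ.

Holonomy = total enclosed curvature = 45° + 25° = 70°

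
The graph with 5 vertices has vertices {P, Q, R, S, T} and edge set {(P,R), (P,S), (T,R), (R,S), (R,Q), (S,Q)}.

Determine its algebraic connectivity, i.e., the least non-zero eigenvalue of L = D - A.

Degrees: deg(P) = 2, deg(Q) = 2, deg(R) = 4, deg(S) = 3, deg(T) = 1.
L = D − A with rows/columns ordered (P, Q, R, S, T):
  [ 2,  0, -1, -1,  0]
  [ 0,  2, -1, -1,  0]
  [-1, -1,  4, -1, -1]
  [-1, -1, -1,  3,  0]
  [ 0,  0, -1,  0,  1]
Characteristic polynomial: det(λI − L) = λ(λ − 1)(λ − 2)(λ − 4)(λ − 5).
Roots: λ = 0; (λ − 1) = 0 ⇒ λ = 1; (λ − 2) = 0 ⇒ λ = 2; (λ − 4) = 0 ⇒ λ = 4; (λ − 5) = 0 ⇒ λ = 5.
(Check: the roots sum (with multiplicity) to 12, matching trace L = Σdeg = 2·6 = 12.)
Laplacian eigenvalues: [0.0, 1.0, 2.0, 4.0, 5.0]. Algebraic connectivity (smallest non-zero eigenvalue) = 1.0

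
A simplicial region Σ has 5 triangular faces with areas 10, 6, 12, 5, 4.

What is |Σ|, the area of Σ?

10 + 6 + 12 + 5 + 4 = 37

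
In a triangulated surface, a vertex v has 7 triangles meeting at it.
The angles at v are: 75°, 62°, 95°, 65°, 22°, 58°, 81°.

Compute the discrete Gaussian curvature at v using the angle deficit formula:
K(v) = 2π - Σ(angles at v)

Sum of angles = 458°. K = 360° - 458° = -98° = -49π/90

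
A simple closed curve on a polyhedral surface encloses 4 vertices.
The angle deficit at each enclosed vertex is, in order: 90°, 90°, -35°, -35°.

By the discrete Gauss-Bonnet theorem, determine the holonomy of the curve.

Holonomy = total enclosed curvature = 90° + 90° + (-35°) + (-35°) = 110°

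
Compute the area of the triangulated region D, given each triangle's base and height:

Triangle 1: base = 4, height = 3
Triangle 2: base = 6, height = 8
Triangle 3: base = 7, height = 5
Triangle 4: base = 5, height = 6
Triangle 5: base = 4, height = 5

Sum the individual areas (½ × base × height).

(1/2)×4×3 + (1/2)×6×8 + (1/2)×7×5 + (1/2)×5×6 + (1/2)×4×5 = 72.5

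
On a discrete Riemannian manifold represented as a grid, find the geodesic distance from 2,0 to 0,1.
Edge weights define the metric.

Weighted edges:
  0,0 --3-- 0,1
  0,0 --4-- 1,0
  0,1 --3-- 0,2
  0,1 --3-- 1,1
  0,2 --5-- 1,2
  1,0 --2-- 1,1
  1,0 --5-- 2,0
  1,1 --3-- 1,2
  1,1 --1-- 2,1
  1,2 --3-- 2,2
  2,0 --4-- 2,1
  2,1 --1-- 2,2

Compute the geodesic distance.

Shortest path: 2,0 → 2,1 → 1,1 → 0,1, total weight = 8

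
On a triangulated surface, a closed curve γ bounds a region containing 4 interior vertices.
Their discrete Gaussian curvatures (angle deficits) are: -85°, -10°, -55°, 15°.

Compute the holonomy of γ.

Holonomy = total enclosed curvature = (-85°) + (-10°) + (-55°) + 15° = -135°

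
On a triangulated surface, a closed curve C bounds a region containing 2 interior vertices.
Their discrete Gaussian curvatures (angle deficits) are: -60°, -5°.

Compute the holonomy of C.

Holonomy = total enclosed curvature = (-60°) + (-5°) = -65°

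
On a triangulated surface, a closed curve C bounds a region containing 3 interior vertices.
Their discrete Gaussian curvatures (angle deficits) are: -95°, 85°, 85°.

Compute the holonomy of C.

Holonomy = total enclosed curvature = (-95°) + 85° + 85° = 75°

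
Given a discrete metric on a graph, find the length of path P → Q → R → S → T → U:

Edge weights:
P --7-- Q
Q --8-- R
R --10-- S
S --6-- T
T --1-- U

Arc length = 7 + 8 + 10 + 6 + 1 = 32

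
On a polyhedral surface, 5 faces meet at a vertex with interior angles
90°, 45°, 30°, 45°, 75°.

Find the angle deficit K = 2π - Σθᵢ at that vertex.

Sum of angles = 285°. K = 360° - 285° = 75°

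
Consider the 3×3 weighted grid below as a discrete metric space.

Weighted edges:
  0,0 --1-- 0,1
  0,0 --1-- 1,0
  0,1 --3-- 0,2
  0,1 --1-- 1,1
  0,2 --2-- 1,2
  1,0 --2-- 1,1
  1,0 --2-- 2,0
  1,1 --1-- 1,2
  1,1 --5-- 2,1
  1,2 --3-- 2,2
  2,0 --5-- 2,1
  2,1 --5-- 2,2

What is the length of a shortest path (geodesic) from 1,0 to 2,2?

Shortest path: 1,0 → 1,1 → 1,2 → 2,2, total weight = 6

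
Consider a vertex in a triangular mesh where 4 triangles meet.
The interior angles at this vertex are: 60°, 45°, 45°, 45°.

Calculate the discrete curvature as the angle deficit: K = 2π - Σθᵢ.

Sum of angles = 195°. K = 360° - 195° = 165°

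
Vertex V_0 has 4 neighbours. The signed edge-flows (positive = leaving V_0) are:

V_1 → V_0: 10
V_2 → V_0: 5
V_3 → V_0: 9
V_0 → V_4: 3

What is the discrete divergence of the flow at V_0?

Divergence = sum of outgoing flows = (-10) + (-5) + (-9) + 3 = -21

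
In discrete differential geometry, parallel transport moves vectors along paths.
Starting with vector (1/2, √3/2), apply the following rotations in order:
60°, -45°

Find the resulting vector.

Total rotation: 60° + (-45°) = 15°. Final vector: (0.2588, 0.9659)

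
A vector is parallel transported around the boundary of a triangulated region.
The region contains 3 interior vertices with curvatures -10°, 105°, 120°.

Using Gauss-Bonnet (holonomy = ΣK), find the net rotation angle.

Holonomy = total enclosed curvature = (-10°) + 105° + 120° = 215°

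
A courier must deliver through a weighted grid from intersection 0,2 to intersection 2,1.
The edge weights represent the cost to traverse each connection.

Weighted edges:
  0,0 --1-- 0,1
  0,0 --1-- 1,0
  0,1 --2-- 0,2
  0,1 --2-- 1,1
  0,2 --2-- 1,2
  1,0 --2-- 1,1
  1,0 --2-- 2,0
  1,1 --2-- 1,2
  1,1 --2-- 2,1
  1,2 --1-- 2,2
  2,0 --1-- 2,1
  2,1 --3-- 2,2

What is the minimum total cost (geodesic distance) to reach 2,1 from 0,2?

Shortest path: 0,2 → 1,2 → 2,2 → 2,1, total weight = 6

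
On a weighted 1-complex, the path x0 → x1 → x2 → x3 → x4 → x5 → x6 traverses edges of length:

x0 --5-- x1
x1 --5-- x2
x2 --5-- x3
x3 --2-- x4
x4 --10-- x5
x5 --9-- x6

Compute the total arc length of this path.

Arc length = 5 + 5 + 5 + 2 + 10 + 9 = 36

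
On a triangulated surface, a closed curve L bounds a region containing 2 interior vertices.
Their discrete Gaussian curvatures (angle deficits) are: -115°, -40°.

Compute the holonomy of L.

Holonomy = total enclosed curvature = (-115°) + (-40°) = -155°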